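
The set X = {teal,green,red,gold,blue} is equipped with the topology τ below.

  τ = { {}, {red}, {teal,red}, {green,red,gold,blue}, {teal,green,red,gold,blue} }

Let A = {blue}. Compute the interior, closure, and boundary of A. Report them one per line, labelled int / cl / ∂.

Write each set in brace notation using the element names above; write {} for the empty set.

opens ⊆ A: {}; union → int = {}
complement {teal,green,red,gold}; its interior {teal,red}; cl(A) = X∖{teal,red} = {green,gold,blue}
boundary = {green,gold,blue} ∖ {} = {green,gold,blue}

int(A) = {}
cl(A)  = {green,gold,blue}
∂A     = {green,gold,blue}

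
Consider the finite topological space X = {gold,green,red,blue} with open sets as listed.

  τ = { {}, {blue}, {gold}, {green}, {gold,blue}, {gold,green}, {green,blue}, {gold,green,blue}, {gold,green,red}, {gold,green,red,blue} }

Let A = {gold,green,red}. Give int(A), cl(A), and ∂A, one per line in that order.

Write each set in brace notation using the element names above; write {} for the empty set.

interior: largest open inside A is {gold,green,red} (from {}, {gold}, {green}, {gold,green}, {gold,green,red})
cl via duality: int({blue}) = {blue}, so X∖{blue} = {gold,green,red}
cl∖int = {}

int(A) = {gold,green,red}
cl(A)  = {gold,green,red}
∂A     = {}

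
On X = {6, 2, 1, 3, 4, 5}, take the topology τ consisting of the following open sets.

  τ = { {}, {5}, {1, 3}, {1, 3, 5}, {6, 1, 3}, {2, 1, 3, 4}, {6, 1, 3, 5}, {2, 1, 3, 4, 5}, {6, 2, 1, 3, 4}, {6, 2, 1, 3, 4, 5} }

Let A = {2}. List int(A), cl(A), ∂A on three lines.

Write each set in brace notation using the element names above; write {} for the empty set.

interior: largest open inside A is {} (from {})
cl via duality: int({6, 1, 3, 4, 5}) = {6, 1, 3, 5}, so X∖{6, 1, 3, 5} = {2, 4}
cl∖int = {2, 4}

int(A) = {}
cl(A)  = {2, 4}
∂A     = {2, 4}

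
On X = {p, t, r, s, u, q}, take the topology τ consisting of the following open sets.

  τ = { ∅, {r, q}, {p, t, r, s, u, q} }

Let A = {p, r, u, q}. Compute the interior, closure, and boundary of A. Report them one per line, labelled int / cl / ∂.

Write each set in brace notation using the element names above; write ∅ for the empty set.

U open, U⊆A: ∅, {r, q}. int(A) = ⋃ = {r, q}
X∖A={t, s}, int(X∖A)=∅, hence cl(A)={p, t, r, s, u, q}
∂A: remove int from cl → {p, t, s, u}

int(A) = {r, q}
cl(A)  = {p, t, r, s, u, q}
∂A     = {p, t, s, u}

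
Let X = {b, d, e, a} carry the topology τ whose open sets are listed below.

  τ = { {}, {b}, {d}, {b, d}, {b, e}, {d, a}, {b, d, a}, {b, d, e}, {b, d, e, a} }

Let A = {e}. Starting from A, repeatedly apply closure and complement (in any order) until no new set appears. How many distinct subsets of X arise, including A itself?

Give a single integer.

4

X∖A={b, d, a}, int(X∖A)={b, d, a}, hence cl(A)={e}
Orbit (k=closure, c=complement):
  1. A     = {e}
  2. cA    = {b, d, a}
  3. kcA   = {b, d, e, a}
  4. ckcA  = {}
(closed under both — stop)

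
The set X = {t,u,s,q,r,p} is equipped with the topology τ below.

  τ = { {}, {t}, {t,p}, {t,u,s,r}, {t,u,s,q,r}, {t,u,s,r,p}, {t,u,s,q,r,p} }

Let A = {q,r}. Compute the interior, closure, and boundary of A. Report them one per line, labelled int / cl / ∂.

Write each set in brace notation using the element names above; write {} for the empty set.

opens ⊆ A: {}; union → int = {}
complement {t,u,s,p}; its interior {t,p}; cl(A) = X∖{t,p} = {u,s,q,r}
boundary = {u,s,q,r} ∖ {} = {u,s,q,r}

int(A) = {}
cl(A)  = {u,s,q,r}
∂A     = {u,s,q,r}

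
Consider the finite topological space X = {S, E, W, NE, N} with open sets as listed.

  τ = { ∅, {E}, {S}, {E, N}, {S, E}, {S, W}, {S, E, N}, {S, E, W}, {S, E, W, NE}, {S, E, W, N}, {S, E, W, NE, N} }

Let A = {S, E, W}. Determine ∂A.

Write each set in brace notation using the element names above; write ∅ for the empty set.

{NE, N}

U open, U⊆A: ∅, {S}, {E}, {S, E}, {S, W}, {S, E, W}. int(A) = ⋃ = {S, E, W}
X∖A={NE, N}, int(X∖A)=∅, hence cl(A)={S, E, W, NE, N}
∂A: remove int from cl → {NE, N}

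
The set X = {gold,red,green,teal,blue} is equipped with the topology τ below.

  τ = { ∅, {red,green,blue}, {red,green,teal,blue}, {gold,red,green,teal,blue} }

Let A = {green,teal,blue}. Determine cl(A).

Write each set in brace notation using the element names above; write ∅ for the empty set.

closure: X∖int(X∖A) = X∖∅ = {gold,red,green,teal,blue}

{gold,red,green,teal,blue}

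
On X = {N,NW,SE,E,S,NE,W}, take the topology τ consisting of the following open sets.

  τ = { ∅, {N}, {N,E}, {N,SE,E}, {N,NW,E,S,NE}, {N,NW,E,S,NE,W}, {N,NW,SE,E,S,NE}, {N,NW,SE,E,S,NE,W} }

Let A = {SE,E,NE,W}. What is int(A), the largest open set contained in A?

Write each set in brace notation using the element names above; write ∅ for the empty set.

open subsets of A: ∅; so int(A) = ∅

∅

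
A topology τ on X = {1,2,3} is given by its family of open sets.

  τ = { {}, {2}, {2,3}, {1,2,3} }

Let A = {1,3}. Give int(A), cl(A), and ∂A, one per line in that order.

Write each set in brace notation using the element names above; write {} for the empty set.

open subsets of A: {}; so int(A) = {}
closure: X∖int(X∖A) = X∖{2} = {1,3}
∂A = {1,3} minus {} = {1,3}

int(A) = {}
cl(A)  = {1,3}
∂A     = {1,3}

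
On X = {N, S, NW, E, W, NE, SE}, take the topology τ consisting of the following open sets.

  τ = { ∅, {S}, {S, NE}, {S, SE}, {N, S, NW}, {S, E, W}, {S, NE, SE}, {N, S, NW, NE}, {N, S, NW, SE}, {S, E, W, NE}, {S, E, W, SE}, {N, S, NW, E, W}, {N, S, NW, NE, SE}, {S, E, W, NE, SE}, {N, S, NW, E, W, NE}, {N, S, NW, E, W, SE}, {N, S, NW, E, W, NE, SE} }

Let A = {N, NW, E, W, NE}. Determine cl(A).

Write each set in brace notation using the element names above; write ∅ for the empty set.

{N, NW, E, W, NE}

X∖A={S, SE}, int(X∖A)={S, SE}, hence cl(A)={N, NW, E, W, NE}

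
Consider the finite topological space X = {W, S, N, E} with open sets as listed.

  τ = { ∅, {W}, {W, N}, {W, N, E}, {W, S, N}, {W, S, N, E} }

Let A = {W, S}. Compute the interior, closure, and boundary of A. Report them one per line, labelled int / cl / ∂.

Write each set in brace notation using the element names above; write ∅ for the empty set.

int(A) = {W}
cl(A)  = {W, S, N, E}
∂A     = {S, N, E}

open subsets of A: ∅, {W}; so int(A) = {W}
closure: X∖int(X∖A) = X∖∅ = {W, S, N, E}
∂A = {W, S, N, E} minus {W} = {S, N, E}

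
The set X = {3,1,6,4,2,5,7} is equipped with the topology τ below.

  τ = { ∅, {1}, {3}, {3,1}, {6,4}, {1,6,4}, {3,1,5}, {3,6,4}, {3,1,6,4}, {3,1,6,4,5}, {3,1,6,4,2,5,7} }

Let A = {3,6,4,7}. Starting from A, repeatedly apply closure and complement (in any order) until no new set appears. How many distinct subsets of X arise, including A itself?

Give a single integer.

complement {1,2,5}; its interior {1}; cl(A) = X∖{1} = {3,6,4,2,5,7}
With k = closure, c = complement:
  1. A     = {3,6,4,7}
  2. kA    = {3,6,4,2,5,7}
  3. cA    = {1,2,5}
  4. ckA   = {1}
  5. kcA   = {1,2,5,7}
  6. ckcA  = {3,6,4}
k, c of each give nothing new

6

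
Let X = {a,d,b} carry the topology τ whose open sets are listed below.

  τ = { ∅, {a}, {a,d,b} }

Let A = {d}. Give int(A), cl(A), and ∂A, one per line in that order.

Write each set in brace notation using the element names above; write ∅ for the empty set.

int(A) = ∅
cl(A)  = {d,b}
∂A     = {d,b}

opens ⊆ A: ∅; union → int = ∅
complement {a,b}; its interior {a}; cl(A) = X∖{a} = {d,b}
boundary = {d,b} ∖ ∅ = {d,b}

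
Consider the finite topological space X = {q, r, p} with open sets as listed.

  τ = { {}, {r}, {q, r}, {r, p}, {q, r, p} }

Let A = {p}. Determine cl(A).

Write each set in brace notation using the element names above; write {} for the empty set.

{p}

cl via duality: int({q, r}) = {q, r}, so X∖{q, r} = {p}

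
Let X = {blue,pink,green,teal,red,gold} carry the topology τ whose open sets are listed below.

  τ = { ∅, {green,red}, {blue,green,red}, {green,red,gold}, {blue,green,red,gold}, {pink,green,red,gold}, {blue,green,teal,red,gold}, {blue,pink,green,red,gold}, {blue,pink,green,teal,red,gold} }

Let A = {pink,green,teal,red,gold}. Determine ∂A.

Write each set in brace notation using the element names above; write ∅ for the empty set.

interior: largest open inside A is {pink,green,red,gold} (from ∅, {green,red}, {green,red,gold}, {pink,green,red,gold})
cl via duality: int({blue}) = ∅, so X∖∅ = {blue,pink,green,teal,red,gold}
cl∖int = {blue,teal}

{blue,teal}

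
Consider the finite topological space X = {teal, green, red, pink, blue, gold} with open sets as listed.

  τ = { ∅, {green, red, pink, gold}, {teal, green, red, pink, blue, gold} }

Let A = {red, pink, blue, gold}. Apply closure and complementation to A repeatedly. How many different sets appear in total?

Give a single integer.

closure: X∖int(X∖A) = X∖∅ = {teal, green, red, pink, blue, gold}
Let k=closure and c=complement:
  1. A     = {red, pink, blue, gold}
  2. kA    = {teal, green, red, pink, blue, gold}
  3. cA    = {teal, green}
  4. ckA   = ∅
— saturated at 4

4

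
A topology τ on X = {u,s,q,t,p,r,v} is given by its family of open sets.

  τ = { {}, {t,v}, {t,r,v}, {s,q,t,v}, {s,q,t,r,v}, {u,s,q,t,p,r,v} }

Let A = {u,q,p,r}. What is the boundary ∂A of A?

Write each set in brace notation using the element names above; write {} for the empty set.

opens ⊆ A: {}; union → int = {}
complement {s,t,v}; its interior {t,v}; cl(A) = X∖{t,v} = {u,s,q,p,r}
boundary = {u,s,q,p,r} ∖ {} = {u,s,q,p,r}

{u,s,q,p,r}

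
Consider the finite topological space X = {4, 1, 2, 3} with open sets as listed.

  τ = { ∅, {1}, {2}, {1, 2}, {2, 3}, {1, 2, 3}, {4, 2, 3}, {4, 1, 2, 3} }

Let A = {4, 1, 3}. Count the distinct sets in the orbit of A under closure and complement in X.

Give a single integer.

4

cl via duality: int({2}) = {2}, so X∖{2} = {4, 1, 3}
Write k for closure, c for complement:
  1. A     = {4, 1, 3}
  2. cA    = {2}
  3. kcA   = {4, 2, 3}
  4. ckcA  = {1}
applying k or c yields no new set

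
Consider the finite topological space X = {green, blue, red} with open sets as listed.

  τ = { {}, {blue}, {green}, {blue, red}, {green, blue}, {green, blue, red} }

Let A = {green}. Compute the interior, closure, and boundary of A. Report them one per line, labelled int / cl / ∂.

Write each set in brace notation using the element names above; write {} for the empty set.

int(A) = {green}
cl(A)  = {green}
∂A     = {}

U open, U⊆A: {}, {green}. int(A) = ⋃ = {green}
X∖A={blue, red}, int(X∖A)={blue, red}, hence cl(A)={green}
∂A: remove int from cl → {}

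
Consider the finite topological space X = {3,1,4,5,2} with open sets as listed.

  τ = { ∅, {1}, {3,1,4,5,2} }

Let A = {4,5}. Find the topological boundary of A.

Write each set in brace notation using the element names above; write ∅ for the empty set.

U open, U⊆A: ∅. int(A) = ⋃ = ∅
X∖A={3,1,2}, int(X∖A)={1}, hence cl(A)={3,4,5,2}
∂A: remove int from cl → {3,4,5,2}

{3,4,5,2}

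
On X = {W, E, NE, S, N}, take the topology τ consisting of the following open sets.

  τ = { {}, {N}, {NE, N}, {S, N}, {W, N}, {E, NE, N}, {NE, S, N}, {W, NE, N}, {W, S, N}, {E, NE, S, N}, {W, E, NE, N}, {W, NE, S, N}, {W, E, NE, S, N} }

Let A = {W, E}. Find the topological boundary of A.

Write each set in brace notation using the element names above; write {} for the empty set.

opens ⊆ A: {}; union → int = {}
complement {NE, S, N}; its interior {NE, S, N}; cl(A) = X∖{NE, S, N} = {W, E}
boundary = {W, E} ∖ {} = {W, E}

{W, E}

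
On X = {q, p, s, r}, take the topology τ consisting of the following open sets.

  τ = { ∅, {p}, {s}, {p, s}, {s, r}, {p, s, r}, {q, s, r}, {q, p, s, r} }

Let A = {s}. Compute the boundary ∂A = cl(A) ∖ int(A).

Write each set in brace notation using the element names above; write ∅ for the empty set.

{q, r}

interior: largest open inside A is {s} (from ∅, {s})
cl via duality: int({q, p, r}) = {p}, so X∖{p} = {q, s, r}
cl∖int = {q, r}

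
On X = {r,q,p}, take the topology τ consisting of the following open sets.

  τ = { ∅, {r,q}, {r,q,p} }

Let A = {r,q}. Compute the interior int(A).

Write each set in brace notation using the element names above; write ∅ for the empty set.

{r,q}

opens ⊆ A: ∅, {r,q}; union → int = {r,q}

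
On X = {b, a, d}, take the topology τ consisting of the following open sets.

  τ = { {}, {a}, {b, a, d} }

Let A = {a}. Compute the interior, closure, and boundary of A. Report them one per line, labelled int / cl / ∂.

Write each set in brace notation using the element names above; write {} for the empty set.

opens ⊆ A: {}, {a}; union → int = {a}
complement {b, d}; its interior {}; cl(A) = X∖{} = {b, a, d}
boundary = {b, a, d} ∖ {a} = {b, d}

int(A) = {a}
cl(A)  = {b, a, d}
∂A     = {b, d}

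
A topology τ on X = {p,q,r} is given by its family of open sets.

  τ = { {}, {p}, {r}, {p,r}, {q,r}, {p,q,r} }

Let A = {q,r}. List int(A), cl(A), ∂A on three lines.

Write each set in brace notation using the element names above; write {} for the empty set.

int(A) = {q,r}
cl(A)  = {q,r}
∂A     = {}

U open, U⊆A: {}, {r}, {q,r}. int(A) = ⋃ = {q,r}
X∖A={p}, int(X∖A)={p}, hence cl(A)={q,r}
∂A: remove int from cl → {}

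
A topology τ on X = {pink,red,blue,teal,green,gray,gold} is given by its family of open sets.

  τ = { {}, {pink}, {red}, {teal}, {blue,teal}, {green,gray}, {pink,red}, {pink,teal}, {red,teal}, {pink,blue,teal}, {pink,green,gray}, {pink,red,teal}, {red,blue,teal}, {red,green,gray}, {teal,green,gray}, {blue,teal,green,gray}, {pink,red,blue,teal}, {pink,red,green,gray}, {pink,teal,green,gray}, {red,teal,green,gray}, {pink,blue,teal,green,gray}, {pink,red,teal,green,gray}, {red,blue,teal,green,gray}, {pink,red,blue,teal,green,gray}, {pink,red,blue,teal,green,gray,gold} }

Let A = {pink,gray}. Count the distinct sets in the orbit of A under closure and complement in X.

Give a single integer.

10

cl via duality: int({red,blue,teal,green,gold}) = {red,blue,teal}, so X∖{red,blue,teal} = {pink,green,gray,gold}
Write k for closure, c for complement:
  1. A     = {pink,gray}
  2. kA    = {pink,green,gray,gold}
  3. cA    = {red,blue,teal,green,gold}
  4. ckA   = {red,blue,teal}
  5. kcA   = {red,blue,teal,green,gray,gold}
  6. kckA  = {red,blue,teal,gold}
  7. ckcA  = {pink}
  8. ckckA = {pink,green,gray}
  9. kckcA = {pink,gold}
  10. ckckcA = {red,blue,teal,green,gray}
applying k or c yields no new set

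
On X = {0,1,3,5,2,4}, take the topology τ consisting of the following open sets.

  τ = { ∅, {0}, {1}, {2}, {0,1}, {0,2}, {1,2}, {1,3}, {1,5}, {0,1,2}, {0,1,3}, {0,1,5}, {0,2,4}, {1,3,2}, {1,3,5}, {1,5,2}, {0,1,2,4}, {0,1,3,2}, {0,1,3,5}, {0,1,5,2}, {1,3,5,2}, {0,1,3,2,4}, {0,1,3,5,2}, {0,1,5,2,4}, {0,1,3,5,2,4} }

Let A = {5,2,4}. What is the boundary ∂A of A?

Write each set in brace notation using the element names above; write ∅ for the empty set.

U open, U⊆A: ∅, {2}. int(A) = ⋃ = {2}
X∖A={0,1,3}, int(X∖A)={0,1,3}, hence cl(A)={5,2,4}
∂A: remove int from cl → {5,4}

{5,4}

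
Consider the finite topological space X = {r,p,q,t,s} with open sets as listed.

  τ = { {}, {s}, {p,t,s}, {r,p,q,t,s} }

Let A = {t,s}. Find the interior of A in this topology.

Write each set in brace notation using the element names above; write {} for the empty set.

U open, U⊆A: {}, {s}. int(A) = ⋃ = {s}

{s}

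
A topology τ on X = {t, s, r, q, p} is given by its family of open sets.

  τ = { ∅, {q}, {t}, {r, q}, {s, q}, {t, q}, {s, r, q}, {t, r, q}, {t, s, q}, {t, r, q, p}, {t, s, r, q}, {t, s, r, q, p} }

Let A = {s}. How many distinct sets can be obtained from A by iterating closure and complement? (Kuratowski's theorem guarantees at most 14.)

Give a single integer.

4

closure: X∖int(X∖A) = X∖{t, r, q, p} = {s}
Let k=closure and c=complement:
  1. A     = {s}
  2. cA    = {t, r, q, p}
  3. kcA   = {t, s, r, q, p}
  4. ckcA  = ∅
— saturated at 4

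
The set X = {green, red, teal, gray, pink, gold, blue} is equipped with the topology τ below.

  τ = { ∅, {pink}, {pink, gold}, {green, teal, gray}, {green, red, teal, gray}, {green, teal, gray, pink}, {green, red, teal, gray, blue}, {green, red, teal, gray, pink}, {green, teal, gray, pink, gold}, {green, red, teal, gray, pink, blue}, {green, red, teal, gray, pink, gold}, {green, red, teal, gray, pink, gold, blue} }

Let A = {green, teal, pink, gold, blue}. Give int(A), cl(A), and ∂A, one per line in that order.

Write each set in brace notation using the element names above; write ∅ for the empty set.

int(A) = {pink, gold}
cl(A)  = {green, red, teal, gray, pink, gold, blue}
∂A     = {green, red, teal, gray, blue}

opens ⊆ A: ∅, {pink}, {pink, gold}; union → int = {pink, gold}
complement {red, gray}; its interior ∅; cl(A) = X∖∅ = {green, red, teal, gray, pink, gold, blue}
boundary = {green, red, teal, gray, pink, gold, blue} ∖ {pink, gold} = {green, red, teal, gray, blue}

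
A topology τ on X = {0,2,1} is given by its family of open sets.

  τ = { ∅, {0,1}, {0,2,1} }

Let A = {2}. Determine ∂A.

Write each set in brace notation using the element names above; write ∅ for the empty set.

{2}

interior: largest open inside A is ∅ (from ∅)
cl via duality: int({0,1}) = {0,1}, so X∖{0,1} = {2}
cl∖int = {2}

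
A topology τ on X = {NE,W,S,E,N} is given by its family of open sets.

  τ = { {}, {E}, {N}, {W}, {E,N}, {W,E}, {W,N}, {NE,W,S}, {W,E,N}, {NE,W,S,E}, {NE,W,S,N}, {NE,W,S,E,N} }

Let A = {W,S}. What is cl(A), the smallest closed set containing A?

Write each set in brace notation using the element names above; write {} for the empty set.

{NE,W,S}

complement {NE,E,N}; its interior {E,N}; cl(A) = X∖{E,N} = {NE,W,S}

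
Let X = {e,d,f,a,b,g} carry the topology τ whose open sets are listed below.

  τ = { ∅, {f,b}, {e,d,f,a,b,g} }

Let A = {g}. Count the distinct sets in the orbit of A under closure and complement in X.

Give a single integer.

6

closure: X∖int(X∖A) = X∖{f,b} = {e,d,a,g}
Let k=closure and c=complement:
  1. A     = {g}
  2. kA    = {e,d,a,g}
  3. cA    = {e,d,f,a,b}
  4. ckA   = {f,b}
  5. kcA   = {e,d,f,a,b,g}
  6. ckcA  = ∅
— saturated at 6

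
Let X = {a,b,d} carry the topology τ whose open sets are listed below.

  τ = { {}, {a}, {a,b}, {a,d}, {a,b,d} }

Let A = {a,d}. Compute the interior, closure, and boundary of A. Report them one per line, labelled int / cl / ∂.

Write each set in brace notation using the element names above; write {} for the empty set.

int(A) = {a,d}
cl(A)  = {a,b,d}
∂A     = {b}

open subsets of A: {}, {a}, {a,d}; so int(A) = {a,d}
closure: X∖int(X∖A) = X∖{} = {a,b,d}
∂A = {a,b,d} minus {a,d} = {b}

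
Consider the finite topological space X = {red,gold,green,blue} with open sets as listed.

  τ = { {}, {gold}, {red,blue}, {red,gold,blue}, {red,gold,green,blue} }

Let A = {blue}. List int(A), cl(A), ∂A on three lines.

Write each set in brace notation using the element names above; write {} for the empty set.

open subsets of A: {}; so int(A) = {}
closure: X∖int(X∖A) = X∖{gold} = {red,green,blue}
∂A = {red,green,blue} minus {} = {red,green,blue}

int(A) = {}
cl(A)  = {red,green,blue}
∂A     = {red,green,blue}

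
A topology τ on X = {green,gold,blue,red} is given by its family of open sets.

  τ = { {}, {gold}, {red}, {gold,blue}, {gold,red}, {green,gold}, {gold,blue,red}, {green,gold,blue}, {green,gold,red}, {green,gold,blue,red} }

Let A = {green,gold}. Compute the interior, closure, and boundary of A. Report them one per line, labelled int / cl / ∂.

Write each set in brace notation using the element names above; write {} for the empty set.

int(A) = {green,gold}
cl(A)  = {green,gold,blue}
∂A     = {blue}

interior: largest open inside A is {green,gold} (from {}, {gold}, {green,gold})
cl via duality: int({blue,red}) = {red}, so X∖{red} = {green,gold,blue}
cl∖int = {blue}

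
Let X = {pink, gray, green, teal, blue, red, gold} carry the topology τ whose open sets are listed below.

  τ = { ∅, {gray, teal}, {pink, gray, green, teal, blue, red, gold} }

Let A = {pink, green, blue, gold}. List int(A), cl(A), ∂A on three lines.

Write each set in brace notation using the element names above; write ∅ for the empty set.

open subsets of A: ∅; so int(A) = ∅
closure: X∖int(X∖A) = X∖{gray, teal} = {pink, green, blue, red, gold}
∂A = {pink, green, blue, red, gold} minus ∅ = {pink, green, blue, red, gold}

int(A) = ∅
cl(A)  = {pink, green, blue, red, gold}
∂A     = {pink, green, blue, red, gold}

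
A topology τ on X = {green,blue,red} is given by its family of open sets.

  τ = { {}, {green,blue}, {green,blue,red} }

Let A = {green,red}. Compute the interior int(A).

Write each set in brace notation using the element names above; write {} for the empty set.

{}

opens ⊆ A: {}; union → int = {}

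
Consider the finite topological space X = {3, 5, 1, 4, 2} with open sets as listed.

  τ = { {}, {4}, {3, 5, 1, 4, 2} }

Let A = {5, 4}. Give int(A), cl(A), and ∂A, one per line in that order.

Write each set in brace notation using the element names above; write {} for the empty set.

opens ⊆ A: {}, {4}; union → int = {4}
complement {3, 1, 2}; its interior {}; cl(A) = X∖{} = {3, 5, 1, 4, 2}
boundary = {3, 5, 1, 4, 2} ∖ {4} = {3, 5, 1, 2}

int(A) = {4}
cl(A)  = {3, 5, 1, 4, 2}
∂A     = {3, 5, 1, 2}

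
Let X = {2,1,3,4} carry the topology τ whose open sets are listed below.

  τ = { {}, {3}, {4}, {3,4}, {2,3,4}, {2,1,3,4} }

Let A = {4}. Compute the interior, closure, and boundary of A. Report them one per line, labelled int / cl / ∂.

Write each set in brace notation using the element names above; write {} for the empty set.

int(A) = {4}
cl(A)  = {2,1,4}
∂A     = {2,1}

U open, U⊆A: {}, {4}. int(A) = ⋃ = {4}
X∖A={2,1,3}, int(X∖A)={3}, hence cl(A)={2,1,4}
∂A: remove int from cl → {2,1}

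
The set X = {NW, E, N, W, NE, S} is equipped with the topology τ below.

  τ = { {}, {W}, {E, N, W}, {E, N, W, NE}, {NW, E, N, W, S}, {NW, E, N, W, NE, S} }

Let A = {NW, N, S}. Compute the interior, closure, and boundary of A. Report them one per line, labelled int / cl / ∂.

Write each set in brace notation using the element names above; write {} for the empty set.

opens ⊆ A: {}; union → int = {}
complement {E, W, NE}; its interior {W}; cl(A) = X∖{W} = {NW, E, N, NE, S}
boundary = {NW, E, N, NE, S} ∖ {} = {NW, E, N, NE, S}

int(A) = {}
cl(A)  = {NW, E, N, NE, S}
∂A     = {NW, E, N, NE, S}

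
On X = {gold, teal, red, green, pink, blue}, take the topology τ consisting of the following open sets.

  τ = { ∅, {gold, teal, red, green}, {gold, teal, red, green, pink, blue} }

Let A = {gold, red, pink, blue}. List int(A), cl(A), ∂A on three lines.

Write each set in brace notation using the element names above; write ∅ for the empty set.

opens ⊆ A: ∅; union → int = ∅
complement {teal, green}; its interior ∅; cl(A) = X∖∅ = {gold, teal, red, green, pink, blue}
boundary = {gold, teal, red, green, pink, blue} ∖ ∅ = {gold, teal, red, green, pink, blue}

int(A) = ∅
cl(A)  = {gold, teal, red, green, pink, blue}
∂A     = {gold, teal, red, green, pink, blue}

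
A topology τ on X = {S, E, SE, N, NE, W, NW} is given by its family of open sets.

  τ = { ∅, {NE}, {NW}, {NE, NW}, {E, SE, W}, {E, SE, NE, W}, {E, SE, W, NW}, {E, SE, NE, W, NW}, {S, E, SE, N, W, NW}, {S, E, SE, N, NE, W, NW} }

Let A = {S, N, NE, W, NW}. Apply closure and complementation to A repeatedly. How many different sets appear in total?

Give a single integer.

8

closure: X∖int(X∖A) = X∖∅ = {S, E, SE, N, NE, W, NW}
Let k=closure and c=complement:
  1. A     = {S, N, NE, W, NW}
  2. kA    = {S, E, SE, N, NE, W, NW}
  3. cA    = {E, SE}
  4. ckA   = ∅
  5. kcA   = {S, E, SE, N, W}
  6. ckcA  = {NE, NW}
  7. kckcA = {S, N, NE, NW}
  8. ckckcA = {E, SE, W}
— saturated at 8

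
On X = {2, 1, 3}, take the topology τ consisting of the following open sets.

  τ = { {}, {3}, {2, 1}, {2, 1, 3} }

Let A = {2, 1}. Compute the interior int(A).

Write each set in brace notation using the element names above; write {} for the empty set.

opens ⊆ A: {}, {2, 1}; union → int = {2, 1}

{2, 1}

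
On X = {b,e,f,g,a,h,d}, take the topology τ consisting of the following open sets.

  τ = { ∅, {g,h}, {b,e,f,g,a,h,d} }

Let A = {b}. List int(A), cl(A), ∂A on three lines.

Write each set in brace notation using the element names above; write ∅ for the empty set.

interior: largest open inside A is ∅ (from ∅)
cl via duality: int({e,f,g,a,h,d}) = {g,h}, so X∖{g,h} = {b,e,f,a,d}
cl∖int = {b,e,f,a,d}

int(A) = ∅
cl(A)  = {b,e,f,a,d}
∂A     = {b,e,f,a,d}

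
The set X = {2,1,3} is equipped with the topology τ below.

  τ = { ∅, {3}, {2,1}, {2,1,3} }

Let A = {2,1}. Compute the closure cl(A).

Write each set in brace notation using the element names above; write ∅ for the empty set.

cl via duality: int({3}) = {3}, so X∖{3} = {2,1}

{2,1}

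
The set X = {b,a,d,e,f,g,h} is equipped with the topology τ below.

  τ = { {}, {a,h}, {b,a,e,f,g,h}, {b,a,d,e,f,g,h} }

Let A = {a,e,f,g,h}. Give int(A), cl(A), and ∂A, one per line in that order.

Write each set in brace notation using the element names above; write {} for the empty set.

int(A) = {a,h}
cl(A)  = {b,a,d,e,f,g,h}
∂A     = {b,d,e,f,g}

U open, U⊆A: {}, {a,h}. int(A) = ⋃ = {a,h}
X∖A={b,d}, int(X∖A)={}, hence cl(A)={b,a,d,e,f,g,h}
∂A: remove int from cl → {b,d,e,f,g}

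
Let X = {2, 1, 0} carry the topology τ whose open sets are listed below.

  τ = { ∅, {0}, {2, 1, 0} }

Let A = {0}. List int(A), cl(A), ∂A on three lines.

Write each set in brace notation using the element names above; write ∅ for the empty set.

int(A) = {0}
cl(A)  = {2, 1, 0}
∂A     = {2, 1}

opens ⊆ A: ∅, {0}; union → int = {0}
complement {2, 1}; its interior ∅; cl(A) = X∖∅ = {2, 1, 0}
boundary = {2, 1, 0} ∖ {0} = {2, 1}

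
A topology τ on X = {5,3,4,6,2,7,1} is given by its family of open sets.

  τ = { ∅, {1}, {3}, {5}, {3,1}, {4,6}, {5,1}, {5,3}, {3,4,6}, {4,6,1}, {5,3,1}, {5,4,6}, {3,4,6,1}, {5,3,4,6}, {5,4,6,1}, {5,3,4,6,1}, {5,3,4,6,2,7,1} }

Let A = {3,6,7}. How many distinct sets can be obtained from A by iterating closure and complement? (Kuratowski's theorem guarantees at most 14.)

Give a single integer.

10

cl via duality: int({5,4,2,1}) = {5,1}, so X∖{5,1} = {3,4,6,2,7}
Write k for closure, c for complement:
  1. A     = {3,6,7}
  2. kA    = {3,4,6,2,7}
  3. cA    = {5,4,2,1}
  4. ckA   = {5,1}
  5. kcA   = {5,4,6,2,7,1}
  6. kckA  = {5,2,7,1}
  7. ckcA  = {3}
  8. ckckA = {3,4,6}
  9. kckcA = {3,2,7}
  10. ckckcA = {5,4,6,1}
applying k or c yields no new set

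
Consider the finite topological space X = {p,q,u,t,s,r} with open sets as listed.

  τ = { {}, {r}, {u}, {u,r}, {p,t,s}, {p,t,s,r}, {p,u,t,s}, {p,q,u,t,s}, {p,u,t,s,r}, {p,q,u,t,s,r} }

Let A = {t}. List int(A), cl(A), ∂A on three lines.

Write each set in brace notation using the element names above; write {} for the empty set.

int(A) = {}
cl(A)  = {p,q,t,s}
∂A     = {p,q,t,s}

interior: largest open inside A is {} (from {})
cl via duality: int({p,q,u,s,r}) = {u,r}, so X∖{u,r} = {p,q,t,s}
cl∖int = {p,q,t,s}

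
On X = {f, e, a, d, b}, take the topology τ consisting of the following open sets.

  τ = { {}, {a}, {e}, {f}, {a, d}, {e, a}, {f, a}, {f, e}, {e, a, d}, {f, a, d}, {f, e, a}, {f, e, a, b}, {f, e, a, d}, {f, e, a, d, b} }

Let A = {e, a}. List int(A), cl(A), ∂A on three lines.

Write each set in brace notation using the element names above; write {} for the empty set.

int(A) = {e, a}
cl(A)  = {e, a, d, b}
∂A     = {d, b}

interior: largest open inside A is {e, a} (from {}, {e}, {a}, {e, a})
cl via duality: int({f, d, b}) = {f}, so X∖{f} = {e, a, d, b}
cl∖int = {d, b}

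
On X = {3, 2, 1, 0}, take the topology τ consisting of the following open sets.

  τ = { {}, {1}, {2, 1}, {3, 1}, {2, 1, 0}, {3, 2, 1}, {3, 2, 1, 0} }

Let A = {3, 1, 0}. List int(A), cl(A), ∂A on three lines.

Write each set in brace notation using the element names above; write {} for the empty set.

int(A) = {3, 1}
cl(A)  = {3, 2, 1, 0}
∂A     = {2, 0}

interior: largest open inside A is {3, 1} (from {}, {1}, {3, 1})
cl via duality: int({2}) = {}, so X∖{} = {3, 2, 1, 0}
cl∖int = {2, 0}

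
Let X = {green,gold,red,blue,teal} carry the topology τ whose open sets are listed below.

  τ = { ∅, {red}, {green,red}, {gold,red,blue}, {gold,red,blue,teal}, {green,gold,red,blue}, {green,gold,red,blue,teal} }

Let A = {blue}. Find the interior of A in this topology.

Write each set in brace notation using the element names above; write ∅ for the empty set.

opens ⊆ A: ∅; union → int = ∅

∅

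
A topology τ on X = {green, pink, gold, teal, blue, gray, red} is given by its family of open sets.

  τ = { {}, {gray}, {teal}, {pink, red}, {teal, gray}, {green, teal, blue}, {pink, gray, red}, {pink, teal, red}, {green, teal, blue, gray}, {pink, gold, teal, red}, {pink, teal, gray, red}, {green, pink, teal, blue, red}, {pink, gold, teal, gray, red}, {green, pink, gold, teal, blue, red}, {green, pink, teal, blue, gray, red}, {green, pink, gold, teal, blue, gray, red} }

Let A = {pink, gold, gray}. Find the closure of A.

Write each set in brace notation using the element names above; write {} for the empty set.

closure: X∖int(X∖A) = X∖{green, teal, blue} = {pink, gold, gray, red}

{pink, gold, gray, red}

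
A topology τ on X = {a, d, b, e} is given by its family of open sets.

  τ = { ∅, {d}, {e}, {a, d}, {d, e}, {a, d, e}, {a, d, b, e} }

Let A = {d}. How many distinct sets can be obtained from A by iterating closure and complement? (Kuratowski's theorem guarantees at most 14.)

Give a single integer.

complement {a, b, e}; its interior {e}; cl(A) = X∖{e} = {a, d, b}
With k = closure, c = complement:
  1. A     = {d}
  2. kA    = {a, d, b}
  3. cA    = {a, b, e}
  4. ckA   = {e}
  5. kckA  = {b, e}
  6. ckckA = {a, d}
k, c of each give nothing new

6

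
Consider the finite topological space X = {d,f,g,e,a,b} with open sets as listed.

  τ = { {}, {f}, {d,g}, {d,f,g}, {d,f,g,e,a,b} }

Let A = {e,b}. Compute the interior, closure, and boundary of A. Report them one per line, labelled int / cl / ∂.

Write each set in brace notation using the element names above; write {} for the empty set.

int(A) = {}
cl(A)  = {e,a,b}
∂A     = {e,a,b}

opens ⊆ A: {}; union → int = {}
complement {d,f,g,a}; its interior {d,f,g}; cl(A) = X∖{d,f,g} = {e,a,b}
boundary = {e,a,b} ∖ {} = {e,a,b}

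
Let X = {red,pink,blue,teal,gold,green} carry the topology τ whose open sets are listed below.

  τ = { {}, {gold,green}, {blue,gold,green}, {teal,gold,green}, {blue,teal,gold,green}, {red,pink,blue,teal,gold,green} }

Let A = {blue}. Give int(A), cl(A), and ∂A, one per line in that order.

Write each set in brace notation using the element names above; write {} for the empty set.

int(A) = {}
cl(A)  = {red,pink,blue}
∂A     = {red,pink,blue}

interior: largest open inside A is {} (from {})
cl via duality: int({red,pink,teal,gold,green}) = {teal,gold,green}, so X∖{teal,gold,green} = {red,pink,blue}
cl∖int = {red,pink,blue}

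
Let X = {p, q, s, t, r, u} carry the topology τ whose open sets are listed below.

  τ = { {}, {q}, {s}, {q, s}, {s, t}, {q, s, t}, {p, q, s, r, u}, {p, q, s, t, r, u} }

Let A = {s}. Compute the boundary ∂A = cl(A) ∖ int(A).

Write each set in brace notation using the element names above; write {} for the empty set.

opens ⊆ A: {}, {s}; union → int = {s}
complement {p, q, t, r, u}; its interior {q}; cl(A) = X∖{q} = {p, s, t, r, u}
boundary = {p, s, t, r, u} ∖ {s} = {p, t, r, u}

{p, t, r, u}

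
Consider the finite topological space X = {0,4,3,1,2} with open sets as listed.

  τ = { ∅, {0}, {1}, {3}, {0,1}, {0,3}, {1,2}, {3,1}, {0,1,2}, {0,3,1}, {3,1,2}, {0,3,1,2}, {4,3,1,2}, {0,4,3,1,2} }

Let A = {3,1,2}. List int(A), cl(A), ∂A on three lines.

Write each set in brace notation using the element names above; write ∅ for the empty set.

int(A) = {3,1,2}
cl(A)  = {4,3,1,2}
∂A     = {4}

open subsets of A: ∅, {3}, {1}, {1,2}, {3,1}, {3,1,2}; so int(A) = {3,1,2}
closure: X∖int(X∖A) = X∖{0} = {4,3,1,2}
∂A = {4,3,1,2} minus {3,1,2} = {4}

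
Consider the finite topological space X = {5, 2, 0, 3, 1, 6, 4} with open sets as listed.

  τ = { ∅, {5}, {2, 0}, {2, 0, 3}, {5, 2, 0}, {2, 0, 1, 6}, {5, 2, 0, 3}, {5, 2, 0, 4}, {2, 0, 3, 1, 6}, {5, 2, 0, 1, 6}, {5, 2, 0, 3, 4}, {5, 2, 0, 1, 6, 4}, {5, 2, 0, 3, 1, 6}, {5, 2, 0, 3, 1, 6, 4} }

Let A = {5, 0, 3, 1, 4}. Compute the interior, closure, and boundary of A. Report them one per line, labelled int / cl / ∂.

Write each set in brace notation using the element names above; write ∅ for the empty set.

int(A) = {5}
cl(A)  = {5, 2, 0, 3, 1, 6, 4}
∂A     = {2, 0, 3, 1, 6, 4}

open subsets of A: ∅, {5}; so int(A) = {5}
closure: X∖int(X∖A) = X∖∅ = {5, 2, 0, 3, 1, 6, 4}
∂A = {5, 2, 0, 3, 1, 6, 4} minus {5} = {2, 0, 3, 1, 6, 4}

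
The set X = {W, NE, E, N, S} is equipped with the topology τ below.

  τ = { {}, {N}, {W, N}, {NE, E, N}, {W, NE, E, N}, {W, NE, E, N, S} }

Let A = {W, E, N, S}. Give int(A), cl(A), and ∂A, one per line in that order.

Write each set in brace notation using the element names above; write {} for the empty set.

open subsets of A: {}, {N}, {W, N}; so int(A) = {W, N}
closure: X∖int(X∖A) = X∖{} = {W, NE, E, N, S}
∂A = {W, NE, E, N, S} minus {W, N} = {NE, E, S}

int(A) = {W, N}
cl(A)  = {W, NE, E, N, S}
∂A     = {NE, E, S}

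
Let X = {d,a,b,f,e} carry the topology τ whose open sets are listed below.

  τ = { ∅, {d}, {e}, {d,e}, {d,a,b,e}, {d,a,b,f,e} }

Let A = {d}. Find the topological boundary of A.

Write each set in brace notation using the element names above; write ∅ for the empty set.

open subsets of A: ∅, {d}; so int(A) = {d}
closure: X∖int(X∖A) = X∖{e} = {d,a,b,f}
∂A = {d,a,b,f} minus {d} = {a,b,f}

{a,b,f}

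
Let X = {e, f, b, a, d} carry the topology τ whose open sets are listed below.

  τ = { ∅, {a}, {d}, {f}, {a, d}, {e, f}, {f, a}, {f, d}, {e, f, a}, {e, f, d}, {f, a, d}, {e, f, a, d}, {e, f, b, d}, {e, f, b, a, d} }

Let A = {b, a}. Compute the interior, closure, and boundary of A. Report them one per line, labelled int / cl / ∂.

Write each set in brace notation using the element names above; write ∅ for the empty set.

open subsets of A: ∅, {a}; so int(A) = {a}
closure: X∖int(X∖A) = X∖{e, f, d} = {b, a}
∂A = {b, a} minus {a} = {b}

int(A) = {a}
cl(A)  = {b, a}
∂A     = {b}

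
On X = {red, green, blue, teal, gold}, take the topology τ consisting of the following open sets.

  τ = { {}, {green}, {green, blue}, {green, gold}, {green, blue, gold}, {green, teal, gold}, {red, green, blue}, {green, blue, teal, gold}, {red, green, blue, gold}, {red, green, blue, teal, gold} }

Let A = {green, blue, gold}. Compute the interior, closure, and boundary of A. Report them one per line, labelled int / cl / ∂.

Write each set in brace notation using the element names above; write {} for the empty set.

opens ⊆ A: {}, {green}, {green, gold}, {green, blue}, {green, blue, gold}; union → int = {green, blue, gold}
complement {red, teal}; its interior {}; cl(A) = X∖{} = {red, green, blue, teal, gold}
boundary = {red, green, blue, teal, gold} ∖ {green, blue, gold} = {red, teal}

int(A) = {green, blue, gold}
cl(A)  = {red, green, blue, teal, gold}
∂A     = {red, teal}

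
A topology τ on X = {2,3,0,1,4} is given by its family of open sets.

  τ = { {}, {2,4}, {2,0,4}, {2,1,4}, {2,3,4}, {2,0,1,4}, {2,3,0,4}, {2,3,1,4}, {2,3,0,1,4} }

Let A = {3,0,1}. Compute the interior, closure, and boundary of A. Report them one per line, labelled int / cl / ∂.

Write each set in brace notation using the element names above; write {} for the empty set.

interior: largest open inside A is {} (from {})
cl via duality: int({2,4}) = {2,4}, so X∖{2,4} = {3,0,1}
cl∖int = {3,0,1}

int(A) = {}
cl(A)  = {3,0,1}
∂A     = {3,0,1}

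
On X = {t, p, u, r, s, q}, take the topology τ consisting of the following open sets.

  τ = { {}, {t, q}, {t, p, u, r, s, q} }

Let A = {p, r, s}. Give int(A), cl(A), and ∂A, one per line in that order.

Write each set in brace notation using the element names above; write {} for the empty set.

int(A) = {}
cl(A)  = {p, u, r, s}
∂A     = {p, u, r, s}

U open, U⊆A: {}. int(A) = ⋃ = {}
X∖A={t, u, q}, int(X∖A)={t, q}, hence cl(A)={p, u, r, s}
∂A: remove int from cl → {p, u, r, s}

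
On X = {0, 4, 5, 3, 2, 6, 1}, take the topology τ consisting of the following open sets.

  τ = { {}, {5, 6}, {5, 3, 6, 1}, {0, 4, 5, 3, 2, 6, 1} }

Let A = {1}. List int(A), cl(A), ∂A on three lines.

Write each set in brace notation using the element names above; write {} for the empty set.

int(A) = {}
cl(A)  = {0, 4, 3, 2, 1}
∂A     = {0, 4, 3, 2, 1}

U open, U⊆A: {}. int(A) = ⋃ = {}
X∖A={0, 4, 5, 3, 2, 6}, int(X∖A)={5, 6}, hence cl(A)={0, 4, 3, 2, 1}
∂A: remove int from cl → {0, 4, 3, 2, 1}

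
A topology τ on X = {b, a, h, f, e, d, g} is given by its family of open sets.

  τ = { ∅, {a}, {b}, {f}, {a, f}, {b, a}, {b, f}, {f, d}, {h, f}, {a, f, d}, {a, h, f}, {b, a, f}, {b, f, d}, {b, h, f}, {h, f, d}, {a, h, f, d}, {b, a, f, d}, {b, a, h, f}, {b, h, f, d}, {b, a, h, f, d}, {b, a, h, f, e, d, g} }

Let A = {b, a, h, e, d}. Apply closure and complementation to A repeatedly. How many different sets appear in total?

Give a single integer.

8

complement {f, g}; its interior {f}; cl(A) = X∖{f} = {b, a, h, e, d, g}
With k = closure, c = complement:
  1. A     = {b, a, h, e, d}
  2. kA    = {b, a, h, e, d, g}
  3. cA    = {f, g}
  4. ckA   = {f}
  5. kcA   = {h, f, e, d, g}
  6. ckcA  = {b, a}
  7. kckcA = {b, a, e, g}
  8. ckckcA = {h, f, d}
k, c of each give nothing new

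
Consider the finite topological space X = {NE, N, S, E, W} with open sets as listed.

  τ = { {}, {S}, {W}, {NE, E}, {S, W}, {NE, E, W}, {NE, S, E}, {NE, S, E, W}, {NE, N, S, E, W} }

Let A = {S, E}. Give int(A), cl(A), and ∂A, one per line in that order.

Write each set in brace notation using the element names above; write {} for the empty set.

int(A) = {S}
cl(A)  = {NE, N, S, E}
∂A     = {NE, N, E}

interior: largest open inside A is {S} (from {}, {S})
cl via duality: int({NE, N, W}) = {W}, so X∖{W} = {NE, N, S, E}
cl∖int = {NE, N, E}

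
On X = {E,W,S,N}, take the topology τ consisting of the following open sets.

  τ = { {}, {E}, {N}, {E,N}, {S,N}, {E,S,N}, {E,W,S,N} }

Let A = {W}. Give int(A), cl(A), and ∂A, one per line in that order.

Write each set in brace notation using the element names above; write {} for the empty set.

open subsets of A: {}; so int(A) = {}
closure: X∖int(X∖A) = X∖{E,S,N} = {W}
∂A = {W} minus {} = {W}

int(A) = {}
cl(A)  = {W}
∂A     = {W}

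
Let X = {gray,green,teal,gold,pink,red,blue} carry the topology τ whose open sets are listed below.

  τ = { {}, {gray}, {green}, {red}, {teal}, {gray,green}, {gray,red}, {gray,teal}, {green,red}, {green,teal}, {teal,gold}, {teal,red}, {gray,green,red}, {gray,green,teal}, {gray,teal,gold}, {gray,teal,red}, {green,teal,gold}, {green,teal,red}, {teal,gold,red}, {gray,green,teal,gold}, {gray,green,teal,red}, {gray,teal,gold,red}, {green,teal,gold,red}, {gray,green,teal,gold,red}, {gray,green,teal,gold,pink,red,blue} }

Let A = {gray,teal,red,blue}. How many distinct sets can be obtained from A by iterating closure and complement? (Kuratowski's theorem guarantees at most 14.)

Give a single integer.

complement {green,gold,pink}; its interior {green}; cl(A) = X∖{green} = {gray,teal,gold,pink,red,blue}
With k = closure, c = complement:
  1. A     = {gray,teal,red,blue}
  2. kA    = {gray,teal,gold,pink,red,blue}
  3. cA    = {green,gold,pink}
  4. ckA   = {green}
  5. kcA   = {green,gold,pink,blue}
  6. kckA  = {green,pink,blue}
  7. ckcA  = {gray,teal,red}
  8. ckckA = {gray,teal,gold,red}
k, c of each give nothing new

8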